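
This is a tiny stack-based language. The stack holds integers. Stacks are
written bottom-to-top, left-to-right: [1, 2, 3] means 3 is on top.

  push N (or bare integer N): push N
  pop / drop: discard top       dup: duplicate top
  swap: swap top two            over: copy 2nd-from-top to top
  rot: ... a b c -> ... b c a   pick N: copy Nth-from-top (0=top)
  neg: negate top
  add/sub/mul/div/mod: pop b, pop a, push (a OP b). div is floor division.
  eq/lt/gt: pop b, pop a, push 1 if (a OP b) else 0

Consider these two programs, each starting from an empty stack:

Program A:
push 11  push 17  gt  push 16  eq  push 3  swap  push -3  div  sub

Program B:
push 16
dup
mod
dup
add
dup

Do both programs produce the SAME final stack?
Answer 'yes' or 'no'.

Answer: no

Derivation:
Program A trace:
  After 'push 11': [11]
  After 'push 17': [11, 17]
  After 'gt': [0]
  After 'push 16': [0, 16]
  After 'eq': [0]
  After 'push 3': [0, 3]
  After 'swap': [3, 0]
  After 'push -3': [3, 0, -3]
  After 'div': [3, 0]
  After 'sub': [3]
Program A final stack: [3]

Program B trace:
  After 'push 16': [16]
  After 'dup': [16, 16]
  After 'mod': [0]
  After 'dup': [0, 0]
  After 'add': [0]
  After 'dup': [0, 0]
Program B final stack: [0, 0]
Same: no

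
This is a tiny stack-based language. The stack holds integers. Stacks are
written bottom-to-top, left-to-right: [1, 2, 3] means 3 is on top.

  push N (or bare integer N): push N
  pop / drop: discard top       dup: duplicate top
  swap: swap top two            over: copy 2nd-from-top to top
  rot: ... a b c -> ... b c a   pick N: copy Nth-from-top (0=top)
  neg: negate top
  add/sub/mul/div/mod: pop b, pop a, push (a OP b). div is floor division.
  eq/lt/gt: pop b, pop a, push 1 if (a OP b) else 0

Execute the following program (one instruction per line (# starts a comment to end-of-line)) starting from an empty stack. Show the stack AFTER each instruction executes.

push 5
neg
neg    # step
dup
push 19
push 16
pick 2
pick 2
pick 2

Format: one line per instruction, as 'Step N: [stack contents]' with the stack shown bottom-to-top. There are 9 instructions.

Step 1: [5]
Step 2: [-5]
Step 3: [5]
Step 4: [5, 5]
Step 5: [5, 5, 19]
Step 6: [5, 5, 19, 16]
Step 7: [5, 5, 19, 16, 5]
Step 8: [5, 5, 19, 16, 5, 19]
Step 9: [5, 5, 19, 16, 5, 19, 16]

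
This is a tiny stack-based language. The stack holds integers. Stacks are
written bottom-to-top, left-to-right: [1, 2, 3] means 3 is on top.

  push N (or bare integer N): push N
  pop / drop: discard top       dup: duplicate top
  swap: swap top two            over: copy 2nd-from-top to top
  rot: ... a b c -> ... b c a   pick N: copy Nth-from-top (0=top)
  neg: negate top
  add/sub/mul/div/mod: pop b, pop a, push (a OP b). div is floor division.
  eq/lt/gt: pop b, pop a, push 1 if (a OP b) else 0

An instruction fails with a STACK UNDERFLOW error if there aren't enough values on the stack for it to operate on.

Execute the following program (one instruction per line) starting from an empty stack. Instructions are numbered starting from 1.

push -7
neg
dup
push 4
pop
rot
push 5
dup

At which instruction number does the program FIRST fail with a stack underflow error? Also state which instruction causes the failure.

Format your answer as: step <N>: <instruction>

Answer: step 6: rot

Derivation:
Step 1 ('push -7'): stack = [-7], depth = 1
Step 2 ('neg'): stack = [7], depth = 1
Step 3 ('dup'): stack = [7, 7], depth = 2
Step 4 ('push 4'): stack = [7, 7, 4], depth = 3
Step 5 ('pop'): stack = [7, 7], depth = 2
Step 6 ('rot'): needs 3 value(s) but depth is 2 — STACK UNDERFLOW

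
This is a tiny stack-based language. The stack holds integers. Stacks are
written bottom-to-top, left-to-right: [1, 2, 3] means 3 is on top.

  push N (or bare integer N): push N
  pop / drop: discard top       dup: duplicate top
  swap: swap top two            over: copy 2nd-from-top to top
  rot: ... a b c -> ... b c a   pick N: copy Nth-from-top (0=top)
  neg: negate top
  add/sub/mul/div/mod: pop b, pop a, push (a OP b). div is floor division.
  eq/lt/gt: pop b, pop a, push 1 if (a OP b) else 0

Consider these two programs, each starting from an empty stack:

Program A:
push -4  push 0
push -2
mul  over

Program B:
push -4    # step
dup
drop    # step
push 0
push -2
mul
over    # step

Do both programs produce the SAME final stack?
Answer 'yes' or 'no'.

Program A trace:
  After 'push -4': [-4]
  After 'push 0': [-4, 0]
  After 'push -2': [-4, 0, -2]
  After 'mul': [-4, 0]
  After 'over': [-4, 0, -4]
Program A final stack: [-4, 0, -4]

Program B trace:
  After 'push -4': [-4]
  After 'dup': [-4, -4]
  After 'drop': [-4]
  After 'push 0': [-4, 0]
  After 'push -2': [-4, 0, -2]
  After 'mul': [-4, 0]
  After 'over': [-4, 0, -4]
Program B final stack: [-4, 0, -4]
Same: yes

Answer: yes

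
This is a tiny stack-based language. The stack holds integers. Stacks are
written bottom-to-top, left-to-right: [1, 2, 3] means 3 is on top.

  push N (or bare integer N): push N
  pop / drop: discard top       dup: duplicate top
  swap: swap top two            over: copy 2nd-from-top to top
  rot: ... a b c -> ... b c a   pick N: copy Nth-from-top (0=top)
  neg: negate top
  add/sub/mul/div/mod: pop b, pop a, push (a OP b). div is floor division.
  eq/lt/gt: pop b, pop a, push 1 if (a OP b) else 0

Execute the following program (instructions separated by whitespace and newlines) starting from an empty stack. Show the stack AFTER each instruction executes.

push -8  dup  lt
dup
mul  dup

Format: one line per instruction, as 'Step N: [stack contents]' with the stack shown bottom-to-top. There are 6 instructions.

Step 1: [-8]
Step 2: [-8, -8]
Step 3: [0]
Step 4: [0, 0]
Step 5: [0]
Step 6: [0, 0]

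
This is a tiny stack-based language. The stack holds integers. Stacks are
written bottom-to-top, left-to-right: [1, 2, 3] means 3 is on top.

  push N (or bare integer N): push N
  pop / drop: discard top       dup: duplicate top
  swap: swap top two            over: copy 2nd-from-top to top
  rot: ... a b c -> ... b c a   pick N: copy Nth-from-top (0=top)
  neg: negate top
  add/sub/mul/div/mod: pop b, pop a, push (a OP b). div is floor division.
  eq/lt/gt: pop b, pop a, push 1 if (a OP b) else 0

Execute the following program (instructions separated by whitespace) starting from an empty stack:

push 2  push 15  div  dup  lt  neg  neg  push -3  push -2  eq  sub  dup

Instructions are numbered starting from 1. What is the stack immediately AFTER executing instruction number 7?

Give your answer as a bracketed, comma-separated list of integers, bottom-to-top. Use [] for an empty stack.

Step 1 ('push 2'): [2]
Step 2 ('push 15'): [2, 15]
Step 3 ('div'): [0]
Step 4 ('dup'): [0, 0]
Step 5 ('lt'): [0]
Step 6 ('neg'): [0]
Step 7 ('neg'): [0]

Answer: [0]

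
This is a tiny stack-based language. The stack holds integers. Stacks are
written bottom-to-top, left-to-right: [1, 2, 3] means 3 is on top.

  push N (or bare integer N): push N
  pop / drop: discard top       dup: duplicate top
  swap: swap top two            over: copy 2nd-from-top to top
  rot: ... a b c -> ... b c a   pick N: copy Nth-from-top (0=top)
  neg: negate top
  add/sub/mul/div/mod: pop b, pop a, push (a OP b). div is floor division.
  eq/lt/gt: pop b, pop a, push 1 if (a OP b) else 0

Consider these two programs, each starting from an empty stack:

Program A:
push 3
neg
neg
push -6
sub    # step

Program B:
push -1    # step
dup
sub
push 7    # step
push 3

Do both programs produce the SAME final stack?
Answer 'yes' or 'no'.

Answer: no

Derivation:
Program A trace:
  After 'push 3': [3]
  After 'neg': [-3]
  After 'neg': [3]
  After 'push -6': [3, -6]
  After 'sub': [9]
Program A final stack: [9]

Program B trace:
  After 'push -1': [-1]
  After 'dup': [-1, -1]
  After 'sub': [0]
  After 'push 7': [0, 7]
  After 'push 3': [0, 7, 3]
Program B final stack: [0, 7, 3]
Same: no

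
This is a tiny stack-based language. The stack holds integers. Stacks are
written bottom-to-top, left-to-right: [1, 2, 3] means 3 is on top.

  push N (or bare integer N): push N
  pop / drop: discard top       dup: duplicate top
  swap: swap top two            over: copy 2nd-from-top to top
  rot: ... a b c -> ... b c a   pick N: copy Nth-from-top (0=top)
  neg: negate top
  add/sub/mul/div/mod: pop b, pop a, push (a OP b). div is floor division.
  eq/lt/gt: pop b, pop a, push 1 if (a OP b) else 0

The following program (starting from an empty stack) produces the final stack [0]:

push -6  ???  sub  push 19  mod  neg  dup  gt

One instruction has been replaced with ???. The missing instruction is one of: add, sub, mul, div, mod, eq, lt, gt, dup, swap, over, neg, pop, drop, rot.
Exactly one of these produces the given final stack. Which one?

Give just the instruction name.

Stack before ???: [-6]
Stack after ???:  [-6, -6]
The instruction that transforms [-6] -> [-6, -6] is: dup

Answer: dup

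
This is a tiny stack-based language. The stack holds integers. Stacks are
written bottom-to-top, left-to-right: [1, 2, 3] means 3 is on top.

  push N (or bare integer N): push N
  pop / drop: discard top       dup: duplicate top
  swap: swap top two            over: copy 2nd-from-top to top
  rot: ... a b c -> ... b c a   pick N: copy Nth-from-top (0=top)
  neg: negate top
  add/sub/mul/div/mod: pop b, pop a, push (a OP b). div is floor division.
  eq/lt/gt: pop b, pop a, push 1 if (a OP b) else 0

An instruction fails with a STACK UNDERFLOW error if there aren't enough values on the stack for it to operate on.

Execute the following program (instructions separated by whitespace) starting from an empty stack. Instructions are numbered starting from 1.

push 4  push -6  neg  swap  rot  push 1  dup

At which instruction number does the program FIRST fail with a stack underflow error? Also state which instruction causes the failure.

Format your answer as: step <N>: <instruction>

Answer: step 5: rot

Derivation:
Step 1 ('push 4'): stack = [4], depth = 1
Step 2 ('push -6'): stack = [4, -6], depth = 2
Step 3 ('neg'): stack = [4, 6], depth = 2
Step 4 ('swap'): stack = [6, 4], depth = 2
Step 5 ('rot'): needs 3 value(s) but depth is 2 — STACK UNDERFLOW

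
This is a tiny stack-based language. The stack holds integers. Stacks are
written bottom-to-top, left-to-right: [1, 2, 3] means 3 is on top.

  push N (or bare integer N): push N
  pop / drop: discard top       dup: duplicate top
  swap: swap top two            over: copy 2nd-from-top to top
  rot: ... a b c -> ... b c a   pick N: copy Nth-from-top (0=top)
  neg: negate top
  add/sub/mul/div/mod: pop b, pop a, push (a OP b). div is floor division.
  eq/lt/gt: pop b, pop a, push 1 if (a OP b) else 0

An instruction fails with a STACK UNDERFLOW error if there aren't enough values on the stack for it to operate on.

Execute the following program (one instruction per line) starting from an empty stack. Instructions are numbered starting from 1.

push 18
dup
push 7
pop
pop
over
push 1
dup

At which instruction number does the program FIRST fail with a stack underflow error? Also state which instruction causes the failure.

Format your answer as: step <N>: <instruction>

Step 1 ('push 18'): stack = [18], depth = 1
Step 2 ('dup'): stack = [18, 18], depth = 2
Step 3 ('push 7'): stack = [18, 18, 7], depth = 3
Step 4 ('pop'): stack = [18, 18], depth = 2
Step 5 ('pop'): stack = [18], depth = 1
Step 6 ('over'): needs 2 value(s) but depth is 1 — STACK UNDERFLOW

Answer: step 6: over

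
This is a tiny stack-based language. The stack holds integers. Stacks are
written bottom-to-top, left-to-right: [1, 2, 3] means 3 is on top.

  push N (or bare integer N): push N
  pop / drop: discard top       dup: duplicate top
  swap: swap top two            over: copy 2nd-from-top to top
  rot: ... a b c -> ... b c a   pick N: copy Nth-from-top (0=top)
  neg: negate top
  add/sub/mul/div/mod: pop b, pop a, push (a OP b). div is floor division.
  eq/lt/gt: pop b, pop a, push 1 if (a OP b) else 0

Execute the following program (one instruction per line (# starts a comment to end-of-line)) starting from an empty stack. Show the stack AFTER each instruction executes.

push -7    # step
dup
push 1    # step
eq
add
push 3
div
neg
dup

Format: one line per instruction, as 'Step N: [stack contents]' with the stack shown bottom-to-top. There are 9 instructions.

Step 1: [-7]
Step 2: [-7, -7]
Step 3: [-7, -7, 1]
Step 4: [-7, 0]
Step 5: [-7]
Step 6: [-7, 3]
Step 7: [-3]
Step 8: [3]
Step 9: [3, 3]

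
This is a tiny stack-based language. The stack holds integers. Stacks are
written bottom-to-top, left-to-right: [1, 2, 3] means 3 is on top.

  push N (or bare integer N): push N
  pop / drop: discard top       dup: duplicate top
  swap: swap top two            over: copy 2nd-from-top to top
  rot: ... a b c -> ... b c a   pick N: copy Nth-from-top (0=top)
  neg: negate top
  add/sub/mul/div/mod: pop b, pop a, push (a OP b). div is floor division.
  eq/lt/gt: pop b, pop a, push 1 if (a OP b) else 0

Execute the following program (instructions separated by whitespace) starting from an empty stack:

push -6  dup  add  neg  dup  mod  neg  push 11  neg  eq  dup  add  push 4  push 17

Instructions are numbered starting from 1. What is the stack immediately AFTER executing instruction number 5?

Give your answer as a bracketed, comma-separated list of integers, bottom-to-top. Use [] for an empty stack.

Step 1 ('push -6'): [-6]
Step 2 ('dup'): [-6, -6]
Step 3 ('add'): [-12]
Step 4 ('neg'): [12]
Step 5 ('dup'): [12, 12]

Answer: [12, 12]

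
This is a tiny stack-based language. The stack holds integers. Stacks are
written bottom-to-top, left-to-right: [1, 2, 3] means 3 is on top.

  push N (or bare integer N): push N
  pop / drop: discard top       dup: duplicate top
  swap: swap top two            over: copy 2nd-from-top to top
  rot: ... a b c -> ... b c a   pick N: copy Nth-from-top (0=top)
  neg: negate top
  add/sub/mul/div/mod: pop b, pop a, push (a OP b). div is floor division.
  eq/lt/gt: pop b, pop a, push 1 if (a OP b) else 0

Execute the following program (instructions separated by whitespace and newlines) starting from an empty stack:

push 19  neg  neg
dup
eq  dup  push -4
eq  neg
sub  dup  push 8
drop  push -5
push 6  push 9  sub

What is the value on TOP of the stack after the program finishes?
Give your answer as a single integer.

After 'push 19': [19]
After 'neg': [-19]
After 'neg': [19]
After 'dup': [19, 19]
After 'eq': [1]
After 'dup': [1, 1]
After 'push -4': [1, 1, -4]
After 'eq': [1, 0]
After 'neg': [1, 0]
After 'sub': [1]
After 'dup': [1, 1]
After 'push 8': [1, 1, 8]
After 'drop': [1, 1]
After 'push -5': [1, 1, -5]
After 'push 6': [1, 1, -5, 6]
After 'push 9': [1, 1, -5, 6, 9]
After 'sub': [1, 1, -5, -3]

Answer: -3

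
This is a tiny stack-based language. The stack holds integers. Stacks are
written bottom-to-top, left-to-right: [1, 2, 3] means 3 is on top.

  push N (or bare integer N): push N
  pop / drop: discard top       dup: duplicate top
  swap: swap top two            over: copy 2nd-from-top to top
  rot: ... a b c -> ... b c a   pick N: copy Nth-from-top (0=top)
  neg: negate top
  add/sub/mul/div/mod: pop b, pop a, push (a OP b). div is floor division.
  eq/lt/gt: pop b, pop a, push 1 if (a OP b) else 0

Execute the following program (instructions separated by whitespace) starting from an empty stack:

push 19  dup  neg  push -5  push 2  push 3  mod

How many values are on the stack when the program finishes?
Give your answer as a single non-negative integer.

After 'push 19': stack = [19] (depth 1)
After 'dup': stack = [19, 19] (depth 2)
After 'neg': stack = [19, -19] (depth 2)
After 'push -5': stack = [19, -19, -5] (depth 3)
After 'push 2': stack = [19, -19, -5, 2] (depth 4)
After 'push 3': stack = [19, -19, -5, 2, 3] (depth 5)
After 'mod': stack = [19, -19, -5, 2] (depth 4)

Answer: 4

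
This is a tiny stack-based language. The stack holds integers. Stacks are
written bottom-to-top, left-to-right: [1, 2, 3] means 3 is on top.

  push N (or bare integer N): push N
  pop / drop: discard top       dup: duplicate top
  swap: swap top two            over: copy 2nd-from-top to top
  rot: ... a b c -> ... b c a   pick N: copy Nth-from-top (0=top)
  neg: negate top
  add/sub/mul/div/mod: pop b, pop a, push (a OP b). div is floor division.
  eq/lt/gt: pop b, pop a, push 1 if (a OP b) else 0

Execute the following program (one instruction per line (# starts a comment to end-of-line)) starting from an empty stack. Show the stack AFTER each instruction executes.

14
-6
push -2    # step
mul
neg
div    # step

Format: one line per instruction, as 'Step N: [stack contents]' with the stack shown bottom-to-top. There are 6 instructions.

Step 1: [14]
Step 2: [14, -6]
Step 3: [14, -6, -2]
Step 4: [14, 12]
Step 5: [14, -12]
Step 6: [-2]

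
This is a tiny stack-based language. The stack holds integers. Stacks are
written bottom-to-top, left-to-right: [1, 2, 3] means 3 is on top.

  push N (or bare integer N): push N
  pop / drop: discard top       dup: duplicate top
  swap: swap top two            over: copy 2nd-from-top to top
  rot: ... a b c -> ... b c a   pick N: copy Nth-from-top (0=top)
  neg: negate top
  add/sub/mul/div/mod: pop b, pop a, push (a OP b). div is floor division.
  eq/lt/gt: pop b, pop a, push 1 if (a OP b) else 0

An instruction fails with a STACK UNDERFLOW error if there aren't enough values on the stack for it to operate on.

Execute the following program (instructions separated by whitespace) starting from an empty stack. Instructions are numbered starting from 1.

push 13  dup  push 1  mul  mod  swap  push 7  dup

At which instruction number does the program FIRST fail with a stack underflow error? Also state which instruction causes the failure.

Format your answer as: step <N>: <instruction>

Step 1 ('push 13'): stack = [13], depth = 1
Step 2 ('dup'): stack = [13, 13], depth = 2
Step 3 ('push 1'): stack = [13, 13, 1], depth = 3
Step 4 ('mul'): stack = [13, 13], depth = 2
Step 5 ('mod'): stack = [0], depth = 1
Step 6 ('swap'): needs 2 value(s) but depth is 1 — STACK UNDERFLOW

Answer: step 6: swap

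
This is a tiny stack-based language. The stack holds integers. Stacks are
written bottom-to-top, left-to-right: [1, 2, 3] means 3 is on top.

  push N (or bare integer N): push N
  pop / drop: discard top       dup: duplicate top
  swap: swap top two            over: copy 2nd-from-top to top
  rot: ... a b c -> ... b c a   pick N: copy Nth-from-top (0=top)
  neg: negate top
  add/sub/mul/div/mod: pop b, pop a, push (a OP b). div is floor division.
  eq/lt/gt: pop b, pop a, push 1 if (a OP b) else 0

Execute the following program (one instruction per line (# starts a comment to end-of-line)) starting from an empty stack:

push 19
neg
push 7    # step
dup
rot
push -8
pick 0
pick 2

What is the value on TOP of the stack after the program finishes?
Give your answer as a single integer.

Answer: -19

Derivation:
After 'push 19': [19]
After 'neg': [-19]
After 'push 7': [-19, 7]
After 'dup': [-19, 7, 7]
After 'rot': [7, 7, -19]
After 'push -8': [7, 7, -19, -8]
After 'pick 0': [7, 7, -19, -8, -8]
After 'pick 2': [7, 7, -19, -8, -8, -19]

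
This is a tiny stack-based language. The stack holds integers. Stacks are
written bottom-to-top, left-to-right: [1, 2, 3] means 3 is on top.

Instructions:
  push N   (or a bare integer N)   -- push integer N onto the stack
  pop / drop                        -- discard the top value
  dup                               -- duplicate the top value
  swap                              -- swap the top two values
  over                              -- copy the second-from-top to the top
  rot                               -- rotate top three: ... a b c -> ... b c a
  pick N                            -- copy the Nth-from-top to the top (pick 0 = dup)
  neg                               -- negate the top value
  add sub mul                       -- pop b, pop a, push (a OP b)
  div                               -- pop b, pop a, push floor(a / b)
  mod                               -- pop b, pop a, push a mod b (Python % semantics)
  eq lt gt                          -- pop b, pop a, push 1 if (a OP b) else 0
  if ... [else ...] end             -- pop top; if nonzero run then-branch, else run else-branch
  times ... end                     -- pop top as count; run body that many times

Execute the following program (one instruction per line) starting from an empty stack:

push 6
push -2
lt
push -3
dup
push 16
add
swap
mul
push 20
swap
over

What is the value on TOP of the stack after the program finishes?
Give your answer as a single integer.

After 'push 6': [6]
After 'push -2': [6, -2]
After 'lt': [0]
After 'push -3': [0, -3]
After 'dup': [0, -3, -3]
After 'push 16': [0, -3, -3, 16]
After 'add': [0, -3, 13]
After 'swap': [0, 13, -3]
After 'mul': [0, -39]
After 'push 20': [0, -39, 20]
After 'swap': [0, 20, -39]
After 'over': [0, 20, -39, 20]

Answer: 20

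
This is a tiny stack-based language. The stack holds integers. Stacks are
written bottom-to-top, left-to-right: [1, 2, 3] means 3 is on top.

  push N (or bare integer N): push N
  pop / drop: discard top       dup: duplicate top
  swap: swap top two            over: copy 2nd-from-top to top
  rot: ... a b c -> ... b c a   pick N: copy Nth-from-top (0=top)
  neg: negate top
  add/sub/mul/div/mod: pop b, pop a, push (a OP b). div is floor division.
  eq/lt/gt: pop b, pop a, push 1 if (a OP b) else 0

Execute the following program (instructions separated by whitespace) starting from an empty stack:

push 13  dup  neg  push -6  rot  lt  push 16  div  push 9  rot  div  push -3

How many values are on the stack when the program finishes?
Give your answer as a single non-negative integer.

Answer: 3

Derivation:
After 'push 13': stack = [13] (depth 1)
After 'dup': stack = [13, 13] (depth 2)
After 'neg': stack = [13, -13] (depth 2)
After 'push -6': stack = [13, -13, -6] (depth 3)
After 'rot': stack = [-13, -6, 13] (depth 3)
After 'lt': stack = [-13, 1] (depth 2)
After 'push 16': stack = [-13, 1, 16] (depth 3)
After 'div': stack = [-13, 0] (depth 2)
After 'push 9': stack = [-13, 0, 9] (depth 3)
After 'rot': stack = [0, 9, -13] (depth 3)
After 'div': stack = [0, -1] (depth 2)
After 'push -3': stack = [0, -1, -3] (depth 3)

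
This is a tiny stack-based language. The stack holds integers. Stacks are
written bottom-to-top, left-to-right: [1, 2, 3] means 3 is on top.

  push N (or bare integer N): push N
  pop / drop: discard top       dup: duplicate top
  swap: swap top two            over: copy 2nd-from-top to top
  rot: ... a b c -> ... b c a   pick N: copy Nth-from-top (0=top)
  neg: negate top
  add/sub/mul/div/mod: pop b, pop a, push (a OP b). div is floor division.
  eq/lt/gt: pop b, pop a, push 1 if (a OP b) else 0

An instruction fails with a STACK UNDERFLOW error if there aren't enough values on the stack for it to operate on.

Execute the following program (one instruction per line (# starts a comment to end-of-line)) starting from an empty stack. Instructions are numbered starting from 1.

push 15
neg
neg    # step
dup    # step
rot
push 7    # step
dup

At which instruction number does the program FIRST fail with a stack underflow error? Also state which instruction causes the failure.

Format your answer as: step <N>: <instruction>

Step 1 ('push 15'): stack = [15], depth = 1
Step 2 ('neg'): stack = [-15], depth = 1
Step 3 ('neg'): stack = [15], depth = 1
Step 4 ('dup'): stack = [15, 15], depth = 2
Step 5 ('rot'): needs 3 value(s) but depth is 2 — STACK UNDERFLOW

Answer: step 5: rot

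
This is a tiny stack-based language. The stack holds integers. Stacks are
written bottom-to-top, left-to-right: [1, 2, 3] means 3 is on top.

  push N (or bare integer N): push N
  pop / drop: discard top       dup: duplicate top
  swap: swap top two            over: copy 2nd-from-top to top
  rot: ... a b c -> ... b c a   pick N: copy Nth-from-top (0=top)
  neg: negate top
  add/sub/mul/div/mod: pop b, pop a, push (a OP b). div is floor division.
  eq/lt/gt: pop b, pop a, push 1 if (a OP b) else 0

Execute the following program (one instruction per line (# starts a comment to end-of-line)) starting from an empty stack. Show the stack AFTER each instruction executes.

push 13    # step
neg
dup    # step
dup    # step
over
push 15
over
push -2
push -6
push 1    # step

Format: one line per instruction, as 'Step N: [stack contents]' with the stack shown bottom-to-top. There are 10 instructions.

Step 1: [13]
Step 2: [-13]
Step 3: [-13, -13]
Step 4: [-13, -13, -13]
Step 5: [-13, -13, -13, -13]
Step 6: [-13, -13, -13, -13, 15]
Step 7: [-13, -13, -13, -13, 15, -13]
Step 8: [-13, -13, -13, -13, 15, -13, -2]
Step 9: [-13, -13, -13, -13, 15, -13, -2, -6]
Step 10: [-13, -13, -13, -13, 15, -13, -2, -6, 1]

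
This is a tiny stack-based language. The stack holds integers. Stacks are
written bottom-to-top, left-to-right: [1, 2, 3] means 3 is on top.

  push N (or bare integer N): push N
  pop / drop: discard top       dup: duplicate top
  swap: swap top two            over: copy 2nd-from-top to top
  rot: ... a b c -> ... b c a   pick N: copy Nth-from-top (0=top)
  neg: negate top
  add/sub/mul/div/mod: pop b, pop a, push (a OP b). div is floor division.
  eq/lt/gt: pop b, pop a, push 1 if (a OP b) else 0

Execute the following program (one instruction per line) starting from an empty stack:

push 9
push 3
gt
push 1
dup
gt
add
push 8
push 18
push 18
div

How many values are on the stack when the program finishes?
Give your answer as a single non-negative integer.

After 'push 9': stack = [9] (depth 1)
After 'push 3': stack = [9, 3] (depth 2)
After 'gt': stack = [1] (depth 1)
After 'push 1': stack = [1, 1] (depth 2)
After 'dup': stack = [1, 1, 1] (depth 3)
After 'gt': stack = [1, 0] (depth 2)
After 'add': stack = [1] (depth 1)
After 'push 8': stack = [1, 8] (depth 2)
After 'push 18': stack = [1, 8, 18] (depth 3)
After 'push 18': stack = [1, 8, 18, 18] (depth 4)
After 'div': stack = [1, 8, 1] (depth 3)

Answer: 3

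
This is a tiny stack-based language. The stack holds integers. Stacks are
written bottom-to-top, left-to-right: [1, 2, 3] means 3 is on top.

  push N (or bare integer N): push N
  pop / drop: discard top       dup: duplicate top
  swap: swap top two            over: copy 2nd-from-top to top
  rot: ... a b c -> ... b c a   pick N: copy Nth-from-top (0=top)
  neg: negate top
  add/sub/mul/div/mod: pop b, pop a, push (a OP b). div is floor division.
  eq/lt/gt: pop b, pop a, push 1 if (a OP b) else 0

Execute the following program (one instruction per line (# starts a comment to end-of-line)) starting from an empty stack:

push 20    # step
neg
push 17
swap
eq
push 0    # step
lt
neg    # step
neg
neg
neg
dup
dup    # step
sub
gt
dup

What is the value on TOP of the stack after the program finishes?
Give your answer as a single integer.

After 'push 20': [20]
After 'neg': [-20]
After 'push 17': [-20, 17]
After 'swap': [17, -20]
After 'eq': [0]
After 'push 0': [0, 0]
After 'lt': [0]
After 'neg': [0]
After 'neg': [0]
After 'neg': [0]
After 'neg': [0]
After 'dup': [0, 0]
After 'dup': [0, 0, 0]
After 'sub': [0, 0]
After 'gt': [0]
After 'dup': [0, 0]

Answer: 0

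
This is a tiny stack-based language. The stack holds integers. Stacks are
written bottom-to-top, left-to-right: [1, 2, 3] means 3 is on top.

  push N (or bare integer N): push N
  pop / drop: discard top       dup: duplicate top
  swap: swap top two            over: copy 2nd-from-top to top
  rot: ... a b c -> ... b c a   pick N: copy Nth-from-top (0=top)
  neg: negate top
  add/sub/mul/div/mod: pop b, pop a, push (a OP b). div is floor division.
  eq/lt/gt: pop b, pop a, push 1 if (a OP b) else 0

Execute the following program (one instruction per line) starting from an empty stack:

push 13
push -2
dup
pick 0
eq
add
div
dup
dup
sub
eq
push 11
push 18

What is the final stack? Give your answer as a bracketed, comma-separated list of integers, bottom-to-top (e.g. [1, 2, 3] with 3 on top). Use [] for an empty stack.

Answer: [0, 11, 18]

Derivation:
After 'push 13': [13]
After 'push -2': [13, -2]
After 'dup': [13, -2, -2]
After 'pick 0': [13, -2, -2, -2]
After 'eq': [13, -2, 1]
After 'add': [13, -1]
After 'div': [-13]
After 'dup': [-13, -13]
After 'dup': [-13, -13, -13]
After 'sub': [-13, 0]
After 'eq': [0]
After 'push 11': [0, 11]
After 'push 18': [0, 11, 18]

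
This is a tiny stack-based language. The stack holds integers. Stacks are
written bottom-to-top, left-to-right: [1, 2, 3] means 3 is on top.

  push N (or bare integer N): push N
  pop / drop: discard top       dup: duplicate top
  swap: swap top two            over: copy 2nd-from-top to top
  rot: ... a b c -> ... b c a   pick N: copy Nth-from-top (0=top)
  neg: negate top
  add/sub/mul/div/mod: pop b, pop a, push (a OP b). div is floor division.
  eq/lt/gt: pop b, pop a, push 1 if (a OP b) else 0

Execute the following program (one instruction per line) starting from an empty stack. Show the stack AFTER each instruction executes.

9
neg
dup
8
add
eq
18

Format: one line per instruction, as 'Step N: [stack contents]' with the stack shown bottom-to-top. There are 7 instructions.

Step 1: [9]
Step 2: [-9]
Step 3: [-9, -9]
Step 4: [-9, -9, 8]
Step 5: [-9, -1]
Step 6: [0]
Step 7: [0, 18]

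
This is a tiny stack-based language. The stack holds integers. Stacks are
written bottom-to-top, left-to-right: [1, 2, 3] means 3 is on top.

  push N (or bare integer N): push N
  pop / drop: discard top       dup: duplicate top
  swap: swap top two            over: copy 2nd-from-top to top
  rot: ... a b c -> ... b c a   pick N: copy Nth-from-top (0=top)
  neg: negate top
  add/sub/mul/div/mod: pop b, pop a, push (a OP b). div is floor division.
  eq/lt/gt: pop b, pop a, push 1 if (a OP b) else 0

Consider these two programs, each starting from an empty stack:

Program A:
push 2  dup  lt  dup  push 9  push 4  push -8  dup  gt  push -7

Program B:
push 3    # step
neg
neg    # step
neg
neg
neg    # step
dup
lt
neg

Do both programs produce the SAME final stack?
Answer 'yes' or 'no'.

Answer: no

Derivation:
Program A trace:
  After 'push 2': [2]
  After 'dup': [2, 2]
  After 'lt': [0]
  After 'dup': [0, 0]
  After 'push 9': [0, 0, 9]
  After 'push 4': [0, 0, 9, 4]
  After 'push -8': [0, 0, 9, 4, -8]
  After 'dup': [0, 0, 9, 4, -8, -8]
  After 'gt': [0, 0, 9, 4, 0]
  After 'push -7': [0, 0, 9, 4, 0, -7]
Program A final stack: [0, 0, 9, 4, 0, -7]

Program B trace:
  After 'push 3': [3]
  After 'neg': [-3]
  After 'neg': [3]
  After 'neg': [-3]
  After 'neg': [3]
  After 'neg': [-3]
  After 'dup': [-3, -3]
  After 'lt': [0]
  After 'neg': [0]
Program B final stack: [0]
Same: no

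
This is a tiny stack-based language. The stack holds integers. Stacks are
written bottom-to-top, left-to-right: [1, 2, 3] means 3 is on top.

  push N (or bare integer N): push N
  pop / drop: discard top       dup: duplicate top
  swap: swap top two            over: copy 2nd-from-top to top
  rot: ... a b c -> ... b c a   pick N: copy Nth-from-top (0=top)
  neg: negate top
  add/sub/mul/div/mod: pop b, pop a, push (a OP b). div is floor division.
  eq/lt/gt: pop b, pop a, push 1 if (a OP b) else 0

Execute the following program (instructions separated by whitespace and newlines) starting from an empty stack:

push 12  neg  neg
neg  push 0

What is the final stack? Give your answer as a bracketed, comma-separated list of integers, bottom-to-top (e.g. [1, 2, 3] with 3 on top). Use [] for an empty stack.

Answer: [-12, 0]

Derivation:
After 'push 12': [12]
After 'neg': [-12]
After 'neg': [12]
After 'neg': [-12]
After 'push 0': [-12, 0]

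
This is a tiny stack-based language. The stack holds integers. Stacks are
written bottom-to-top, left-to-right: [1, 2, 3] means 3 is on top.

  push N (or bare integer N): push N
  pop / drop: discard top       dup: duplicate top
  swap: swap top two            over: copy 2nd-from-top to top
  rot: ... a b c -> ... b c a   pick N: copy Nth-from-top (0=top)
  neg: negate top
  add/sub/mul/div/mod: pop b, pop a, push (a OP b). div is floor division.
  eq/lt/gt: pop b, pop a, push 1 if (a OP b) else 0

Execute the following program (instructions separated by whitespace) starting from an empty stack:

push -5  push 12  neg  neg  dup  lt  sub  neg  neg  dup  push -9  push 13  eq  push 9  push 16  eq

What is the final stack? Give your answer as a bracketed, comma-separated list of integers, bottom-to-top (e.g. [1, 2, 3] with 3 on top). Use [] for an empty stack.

After 'push -5': [-5]
After 'push 12': [-5, 12]
After 'neg': [-5, -12]
After 'neg': [-5, 12]
After 'dup': [-5, 12, 12]
After 'lt': [-5, 0]
After 'sub': [-5]
After 'neg': [5]
After 'neg': [-5]
After 'dup': [-5, -5]
After 'push -9': [-5, -5, -9]
After 'push 13': [-5, -5, -9, 13]
After 'eq': [-5, -5, 0]
After 'push 9': [-5, -5, 0, 9]
After 'push 16': [-5, -5, 0, 9, 16]
After 'eq': [-5, -5, 0, 0]

Answer: [-5, -5, 0, 0]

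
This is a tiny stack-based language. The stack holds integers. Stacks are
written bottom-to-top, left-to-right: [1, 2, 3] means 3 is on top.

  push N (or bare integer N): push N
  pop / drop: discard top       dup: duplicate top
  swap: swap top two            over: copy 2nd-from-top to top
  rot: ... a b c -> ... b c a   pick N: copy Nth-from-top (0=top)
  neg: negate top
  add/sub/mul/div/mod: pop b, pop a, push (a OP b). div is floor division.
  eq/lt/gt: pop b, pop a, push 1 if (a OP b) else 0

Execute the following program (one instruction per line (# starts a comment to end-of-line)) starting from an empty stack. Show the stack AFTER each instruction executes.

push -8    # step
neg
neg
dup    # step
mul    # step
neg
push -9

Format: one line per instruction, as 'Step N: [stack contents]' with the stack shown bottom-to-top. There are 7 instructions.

Step 1: [-8]
Step 2: [8]
Step 3: [-8]
Step 4: [-8, -8]
Step 5: [64]
Step 6: [-64]
Step 7: [-64, -9]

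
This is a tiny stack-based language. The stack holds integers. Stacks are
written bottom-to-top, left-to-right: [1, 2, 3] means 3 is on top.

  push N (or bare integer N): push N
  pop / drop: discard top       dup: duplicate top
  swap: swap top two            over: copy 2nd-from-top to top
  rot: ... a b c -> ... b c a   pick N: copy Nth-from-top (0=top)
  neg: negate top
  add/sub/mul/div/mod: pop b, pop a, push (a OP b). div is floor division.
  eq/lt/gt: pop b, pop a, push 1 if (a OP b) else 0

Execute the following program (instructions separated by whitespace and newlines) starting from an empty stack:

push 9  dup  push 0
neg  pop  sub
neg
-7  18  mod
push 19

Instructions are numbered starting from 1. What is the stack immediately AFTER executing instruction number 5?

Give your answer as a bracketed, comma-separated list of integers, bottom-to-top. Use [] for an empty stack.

Step 1 ('push 9'): [9]
Step 2 ('dup'): [9, 9]
Step 3 ('push 0'): [9, 9, 0]
Step 4 ('neg'): [9, 9, 0]
Step 5 ('pop'): [9, 9]

Answer: [9, 9]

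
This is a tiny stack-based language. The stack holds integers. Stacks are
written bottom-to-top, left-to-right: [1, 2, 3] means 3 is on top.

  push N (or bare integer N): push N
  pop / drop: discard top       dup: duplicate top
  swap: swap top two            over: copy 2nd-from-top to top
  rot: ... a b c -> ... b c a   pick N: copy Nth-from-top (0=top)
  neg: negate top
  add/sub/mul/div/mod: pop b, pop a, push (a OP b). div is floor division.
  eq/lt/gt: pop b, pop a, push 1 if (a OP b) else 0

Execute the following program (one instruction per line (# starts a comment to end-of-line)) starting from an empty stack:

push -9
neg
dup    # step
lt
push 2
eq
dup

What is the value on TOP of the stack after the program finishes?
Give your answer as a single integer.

After 'push -9': [-9]
After 'neg': [9]
After 'dup': [9, 9]
After 'lt': [0]
After 'push 2': [0, 2]
After 'eq': [0]
After 'dup': [0, 0]

Answer: 0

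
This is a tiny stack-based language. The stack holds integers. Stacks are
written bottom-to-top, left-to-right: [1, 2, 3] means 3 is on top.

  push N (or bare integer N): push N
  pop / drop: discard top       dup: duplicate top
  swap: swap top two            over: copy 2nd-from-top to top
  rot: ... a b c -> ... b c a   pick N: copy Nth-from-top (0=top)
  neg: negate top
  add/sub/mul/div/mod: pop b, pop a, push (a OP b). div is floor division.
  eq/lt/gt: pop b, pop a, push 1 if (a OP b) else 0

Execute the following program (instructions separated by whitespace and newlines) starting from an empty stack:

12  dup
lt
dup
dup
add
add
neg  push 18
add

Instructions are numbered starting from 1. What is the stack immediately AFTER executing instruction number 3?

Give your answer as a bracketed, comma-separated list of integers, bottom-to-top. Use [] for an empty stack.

Step 1 ('12'): [12]
Step 2 ('dup'): [12, 12]
Step 3 ('lt'): [0]

Answer: [0]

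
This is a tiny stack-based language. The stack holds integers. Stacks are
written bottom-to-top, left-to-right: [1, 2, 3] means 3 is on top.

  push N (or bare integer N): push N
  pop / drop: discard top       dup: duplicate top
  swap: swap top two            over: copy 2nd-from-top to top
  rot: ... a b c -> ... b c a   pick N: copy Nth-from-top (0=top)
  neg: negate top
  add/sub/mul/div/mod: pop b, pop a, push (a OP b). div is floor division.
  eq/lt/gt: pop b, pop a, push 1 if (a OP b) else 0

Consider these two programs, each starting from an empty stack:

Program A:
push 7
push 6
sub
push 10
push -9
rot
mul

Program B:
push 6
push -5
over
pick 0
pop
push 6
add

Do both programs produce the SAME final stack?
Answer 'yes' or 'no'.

Answer: no

Derivation:
Program A trace:
  After 'push 7': [7]
  After 'push 6': [7, 6]
  After 'sub': [1]
  After 'push 10': [1, 10]
  After 'push -9': [1, 10, -9]
  After 'rot': [10, -9, 1]
  After 'mul': [10, -9]
Program A final stack: [10, -9]

Program B trace:
  After 'push 6': [6]
  After 'push -5': [6, -5]
  After 'over': [6, -5, 6]
  After 'pick 0': [6, -5, 6, 6]
  After 'pop': [6, -5, 6]
  After 'push 6': [6, -5, 6, 6]
  After 'add': [6, -5, 12]
Program B final stack: [6, -5, 12]
Same: no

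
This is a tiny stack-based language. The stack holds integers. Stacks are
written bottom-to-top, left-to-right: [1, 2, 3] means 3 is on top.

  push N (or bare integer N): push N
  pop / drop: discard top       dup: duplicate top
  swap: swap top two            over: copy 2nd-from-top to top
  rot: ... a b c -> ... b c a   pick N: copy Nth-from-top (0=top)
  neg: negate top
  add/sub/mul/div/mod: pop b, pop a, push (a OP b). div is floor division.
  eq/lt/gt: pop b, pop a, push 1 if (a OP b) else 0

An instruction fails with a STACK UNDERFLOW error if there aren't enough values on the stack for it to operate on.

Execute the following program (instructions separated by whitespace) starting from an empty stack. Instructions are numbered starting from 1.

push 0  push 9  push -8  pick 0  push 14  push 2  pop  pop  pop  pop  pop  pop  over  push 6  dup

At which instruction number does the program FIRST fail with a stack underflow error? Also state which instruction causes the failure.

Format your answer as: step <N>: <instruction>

Answer: step 13: over

Derivation:
Step 1 ('push 0'): stack = [0], depth = 1
Step 2 ('push 9'): stack = [0, 9], depth = 2
Step 3 ('push -8'): stack = [0, 9, -8], depth = 3
Step 4 ('pick 0'): stack = [0, 9, -8, -8], depth = 4
Step 5 ('push 14'): stack = [0, 9, -8, -8, 14], depth = 5
Step 6 ('push 2'): stack = [0, 9, -8, -8, 14, 2], depth = 6
Step 7 ('pop'): stack = [0, 9, -8, -8, 14], depth = 5
Step 8 ('pop'): stack = [0, 9, -8, -8], depth = 4
Step 9 ('pop'): stack = [0, 9, -8], depth = 3
Step 10 ('pop'): stack = [0, 9], depth = 2
Step 11 ('pop'): stack = [0], depth = 1
Step 12 ('pop'): stack = [], depth = 0
Step 13 ('over'): needs 2 value(s) but depth is 0 — STACK UNDERFLOW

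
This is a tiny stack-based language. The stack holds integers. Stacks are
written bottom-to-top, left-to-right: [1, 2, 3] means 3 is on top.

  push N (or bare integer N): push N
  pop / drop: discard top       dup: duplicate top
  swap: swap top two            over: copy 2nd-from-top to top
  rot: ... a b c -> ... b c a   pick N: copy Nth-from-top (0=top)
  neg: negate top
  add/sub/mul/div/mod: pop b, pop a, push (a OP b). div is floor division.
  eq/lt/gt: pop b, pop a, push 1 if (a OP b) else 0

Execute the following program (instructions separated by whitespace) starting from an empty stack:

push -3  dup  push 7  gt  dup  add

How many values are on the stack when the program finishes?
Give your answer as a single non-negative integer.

After 'push -3': stack = [-3] (depth 1)
After 'dup': stack = [-3, -3] (depth 2)
After 'push 7': stack = [-3, -3, 7] (depth 3)
After 'gt': stack = [-3, 0] (depth 2)
After 'dup': stack = [-3, 0, 0] (depth 3)
After 'add': stack = [-3, 0] (depth 2)

Answer: 2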